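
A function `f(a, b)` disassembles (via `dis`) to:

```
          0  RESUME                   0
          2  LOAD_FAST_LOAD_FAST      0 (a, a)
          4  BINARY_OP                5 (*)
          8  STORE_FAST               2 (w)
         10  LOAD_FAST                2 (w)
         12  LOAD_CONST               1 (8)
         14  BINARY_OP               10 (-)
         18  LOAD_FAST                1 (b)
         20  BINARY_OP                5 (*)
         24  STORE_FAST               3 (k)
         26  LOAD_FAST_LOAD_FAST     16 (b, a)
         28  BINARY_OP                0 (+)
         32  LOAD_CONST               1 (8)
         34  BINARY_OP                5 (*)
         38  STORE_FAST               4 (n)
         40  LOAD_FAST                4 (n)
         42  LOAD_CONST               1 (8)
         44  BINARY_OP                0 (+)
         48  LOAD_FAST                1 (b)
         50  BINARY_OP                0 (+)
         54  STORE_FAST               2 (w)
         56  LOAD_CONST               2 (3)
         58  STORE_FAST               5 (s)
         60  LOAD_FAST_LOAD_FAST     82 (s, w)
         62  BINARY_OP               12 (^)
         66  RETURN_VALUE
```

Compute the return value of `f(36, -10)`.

205

LOAD_FAST_LOAD_FAST a,a → push 36,36. Stack: [36, 36]
BINARY_OP * → 36 * 36 = 1296. Stack: [1296]
STORE_FAST w → w=1296. Stack: []
LOAD_FAST w → push 1296. Stack: [1296]
LOAD_CONST → push 8. Stack: [1296, 8]
BINARY_OP - → 1296 - 8 = 1288. Stack: [1288]
LOAD_FAST b → push -10. Stack: [1288, -10]
BINARY_OP * → 1288 * -10 = -12880. Stack: [-12880]
STORE_FAST k → k=-12880. Stack: []
LOAD_FAST_LOAD_FAST b,a → push -10,36. Stack: [-10, 36]
BINARY_OP + → -10 + 36 = 26. Stack: [26]
LOAD_CONST → push 8. Stack: [26, 8]
BINARY_OP * → 26 * 8 = 208. Stack: [208]
STORE_FAST n → n=208. Stack: []
LOAD_FAST n → push 208. Stack: [208]
LOAD_CONST → push 8. Stack: [208, 8]
BINARY_OP + → 208 + 8 = 216. Stack: [216]
LOAD_FAST b → push -10. Stack: [216, -10]
BINARY_OP + → 216 + -10 = 206. Stack: [206]
STORE_FAST w → w=206. Stack: []
LOAD_CONST → push 3. Stack: [3]
STORE_FAST s → s=3. Stack: []
LOAD_FAST_LOAD_FAST s,w → push 3,206. Stack: [3, 206]
BINARY_OP ^ → 3 ^ 206 = 205. Stack: [205]
RETURN_VALUE → return 205.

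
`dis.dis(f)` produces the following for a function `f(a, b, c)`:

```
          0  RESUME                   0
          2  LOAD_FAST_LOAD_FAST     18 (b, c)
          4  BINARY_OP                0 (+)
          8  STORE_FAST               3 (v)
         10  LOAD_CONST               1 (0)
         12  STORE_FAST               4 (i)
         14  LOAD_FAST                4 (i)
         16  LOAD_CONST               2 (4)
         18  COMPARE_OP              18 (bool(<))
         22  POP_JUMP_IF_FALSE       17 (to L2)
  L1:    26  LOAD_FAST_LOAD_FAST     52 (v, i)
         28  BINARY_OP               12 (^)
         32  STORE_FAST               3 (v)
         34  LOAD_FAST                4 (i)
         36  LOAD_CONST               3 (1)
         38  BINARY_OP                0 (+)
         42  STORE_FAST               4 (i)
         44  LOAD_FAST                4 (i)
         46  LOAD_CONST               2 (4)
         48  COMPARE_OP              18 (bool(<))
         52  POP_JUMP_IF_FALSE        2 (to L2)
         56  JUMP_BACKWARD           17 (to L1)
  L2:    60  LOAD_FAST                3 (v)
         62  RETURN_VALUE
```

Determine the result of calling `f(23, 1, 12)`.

13

LOAD_FAST_LOAD_FAST b,c → push 1,12. Stack: [1, 12]
BINARY_OP + → 1 + 12 = 13. Stack: [13]
STORE_FAST v → v=13. Stack: []
LOAD_CONST → push 0. Stack: [0]
STORE_FAST i → i=0. Stack: []
LOAD_FAST i → push 0. Stack: [0]
LOAD_CONST → push 4. Stack: [0, 4]
COMPARE_OP bool(<) → 0 vs 4 = True. Stack: [True]
POP_JUMP_IF_FALSE → pop True; no jump. Stack: []
LOAD_FAST_LOAD_FAST v,i → push 13,0. Stack: [13, 0]
BINARY_OP ^ → 13 ^ 0 = 13. Stack: [13]
STORE_FAST v → v=13. Stack: []
LOAD_FAST i → push 0. Stack: [0]
LOAD_CONST → push 1. Stack: [0, 1]
BINARY_OP + → 0 + 1 = 1. Stack: [1]
STORE_FAST i → i=1. Stack: []
LOAD_FAST i → push 1. Stack: [1]
LOAD_CONST → push 4. Stack: [1, 4]
COMPARE_OP bool(<) → 1 vs 4 = True. Stack: [True]
POP_JUMP_IF_FALSE → pop True; no jump. Stack: []
LOAD_FAST_LOAD_FAST v,i → push 13,1. Stack: [13, 1]
BINARY_OP ^ → 13 ^ 1 = 12. Stack: [12]
STORE_FAST v → v=12. Stack: []
LOAD_FAST i → push 1. Stack: [1]
LOAD_CONST → push 1. Stack: [1, 1]
BINARY_OP + → 1 + 1 = 2. Stack: [2]
STORE_FAST i → i=2. Stack: []
LOAD_FAST i → push 2. Stack: [2]
LOAD_CONST → push 4. Stack: [2, 4]
COMPARE_OP bool(<) → 2 vs 4 = True. Stack: [True]
POP_JUMP_IF_FALSE → pop True; no jump. Stack: []
LOAD_FAST_LOAD_FAST v,i → push 12,2. Stack: [12, 2]
BINARY_OP ^ → 12 ^ 2 = 14. Stack: [14]
STORE_FAST v → v=14. Stack: []
LOAD_FAST i → push 2. Stack: [2]
LOAD_CONST → push 1. Stack: [2, 1]
BINARY_OP + → 2 + 1 = 3. Stack: [3]
STORE_FAST i → i=3. Stack: []
LOAD_FAST i → push 3. Stack: [3]
LOAD_CONST → push 4. Stack: [3, 4]
COMPARE_OP bool(<) → 3 vs 4 = True. Stack: [True]
POP_JUMP_IF_FALSE → pop True; no jump. Stack: []
LOAD_FAST_LOAD_FAST v,i → push 14,3. Stack: [14, 3]
BINARY_OP ^ → 14 ^ 3 = 13. Stack: [13]
STORE_FAST v → v=13. Stack: []
LOAD_FAST i → push 3. Stack: [3]
LOAD_CONST → push 1. Stack: [3, 1]
BINARY_OP + → 3 + 1 = 4. Stack: [4]
STORE_FAST i → i=4. Stack: []
LOAD_FAST i → push 4. Stack: [4]
LOAD_CONST → push 4. Stack: [4, 4]
COMPARE_OP bool(<) → 4 vs 4 = False. Stack: [False]
POP_JUMP_IF_FALSE → pop False; jump. Stack: []
LOAD_FAST v → push 13. Stack: [13]
RETURN_VALUE → return 13.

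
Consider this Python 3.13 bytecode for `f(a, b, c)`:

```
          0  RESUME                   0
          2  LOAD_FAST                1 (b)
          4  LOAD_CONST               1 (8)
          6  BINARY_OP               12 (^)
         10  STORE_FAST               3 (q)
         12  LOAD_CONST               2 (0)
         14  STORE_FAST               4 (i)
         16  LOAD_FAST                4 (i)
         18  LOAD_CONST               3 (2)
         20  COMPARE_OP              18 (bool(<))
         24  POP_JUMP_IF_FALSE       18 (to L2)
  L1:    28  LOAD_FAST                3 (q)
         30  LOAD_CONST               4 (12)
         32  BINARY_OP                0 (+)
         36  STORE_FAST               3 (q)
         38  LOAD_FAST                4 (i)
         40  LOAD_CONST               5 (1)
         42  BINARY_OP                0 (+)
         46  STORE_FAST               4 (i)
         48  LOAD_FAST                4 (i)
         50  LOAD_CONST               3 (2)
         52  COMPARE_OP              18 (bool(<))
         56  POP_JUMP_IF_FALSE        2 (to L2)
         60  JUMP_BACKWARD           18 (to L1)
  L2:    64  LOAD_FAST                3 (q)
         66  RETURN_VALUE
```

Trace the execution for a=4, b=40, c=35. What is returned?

LOAD_FAST b → push 40. Stack: [40]
LOAD_CONST → push 8. Stack: [40, 8]
BINARY_OP ^ → 40 ^ 8 = 32. Stack: [32]
STORE_FAST q → q=32. Stack: []
LOAD_CONST → push 0. Stack: [0]
STORE_FAST i → i=0. Stack: []
LOAD_FAST i → push 0. Stack: [0]
LOAD_CONST → push 2. Stack: [0, 2]
COMPARE_OP bool(<) → 0 vs 2 = True. Stack: [True]
POP_JUMP_IF_FALSE → pop True; no jump. Stack: []
LOAD_FAST q → push 32. Stack: [32]
LOAD_CONST → push 12. Stack: [32, 12]
BINARY_OP + → 32 + 12 = 44. Stack: [44]
STORE_FAST q → q=44. Stack: []
LOAD_FAST i → push 0. Stack: [0]
LOAD_CONST → push 1. Stack: [0, 1]
BINARY_OP + → 0 + 1 = 1. Stack: [1]
STORE_FAST i → i=1. Stack: []
LOAD_FAST i → push 1. Stack: [1]
LOAD_CONST → push 2. Stack: [1, 2]
COMPARE_OP bool(<) → 1 vs 2 = True. Stack: [True]
POP_JUMP_IF_FALSE → pop True; no jump. Stack: []
LOAD_FAST q → push 44. Stack: [44]
LOAD_CONST → push 12. Stack: [44, 12]
BINARY_OP + → 44 + 12 = 56. Stack: [56]
STORE_FAST q → q=56. Stack: []
LOAD_FAST i → push 1. Stack: [1]
LOAD_CONST → push 1. Stack: [1, 1]
BINARY_OP + → 1 + 1 = 2. Stack: [2]
STORE_FAST i → i=2. Stack: []
LOAD_FAST i → push 2. Stack: [2]
LOAD_CONST → push 2. Stack: [2, 2]
COMPARE_OP bool(<) → 2 vs 2 = False. Stack: [False]
POP_JUMP_IF_FALSE → pop False; jump. Stack: []
LOAD_FAST q → push 56. Stack: [56]
RETURN_VALUE → return 56.

56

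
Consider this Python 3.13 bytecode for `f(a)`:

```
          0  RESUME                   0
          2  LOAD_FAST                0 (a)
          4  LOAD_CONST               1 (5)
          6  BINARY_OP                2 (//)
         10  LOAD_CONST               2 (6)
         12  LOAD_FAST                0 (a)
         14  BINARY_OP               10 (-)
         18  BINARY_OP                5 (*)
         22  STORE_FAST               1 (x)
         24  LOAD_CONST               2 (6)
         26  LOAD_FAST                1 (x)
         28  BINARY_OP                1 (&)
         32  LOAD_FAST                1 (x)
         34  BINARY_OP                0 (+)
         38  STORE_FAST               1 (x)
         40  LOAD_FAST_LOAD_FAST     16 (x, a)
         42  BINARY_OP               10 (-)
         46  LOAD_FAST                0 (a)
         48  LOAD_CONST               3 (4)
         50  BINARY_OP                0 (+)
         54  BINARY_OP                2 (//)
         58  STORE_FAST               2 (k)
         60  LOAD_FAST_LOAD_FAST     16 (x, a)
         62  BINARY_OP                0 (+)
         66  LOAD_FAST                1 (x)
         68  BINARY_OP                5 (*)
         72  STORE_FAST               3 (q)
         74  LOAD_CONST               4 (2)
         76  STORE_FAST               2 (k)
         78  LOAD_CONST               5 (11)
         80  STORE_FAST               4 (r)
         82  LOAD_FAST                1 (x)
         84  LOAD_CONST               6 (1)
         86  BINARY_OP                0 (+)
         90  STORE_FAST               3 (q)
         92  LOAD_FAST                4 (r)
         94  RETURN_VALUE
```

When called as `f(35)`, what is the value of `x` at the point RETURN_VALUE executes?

LOAD_FAST a → push 35. Stack: [35]
LOAD_CONST → push 5. Stack: [35, 5]
BINARY_OP // → 35 // 5 = 7. Stack: [7]
LOAD_CONST → push 6. Stack: [7, 6]
LOAD_FAST a → push 35. Stack: [7, 6, 35]
BINARY_OP - → 6 - 35 = -29. Stack: [7, -29]
BINARY_OP * → 7 * -29 = -203. Stack: [-203]
STORE_FAST x → x=-203. Stack: []
LOAD_CONST → push 6. Stack: [6]
LOAD_FAST x → push -203. Stack: [6, -203]
BINARY_OP & → 6 & -203 = 4. Stack: [4]
LOAD_FAST x → push -203. Stack: [4, -203]
BINARY_OP + → 4 + -203 = -199. Stack: [-199]
STORE_FAST x → x=-199. Stack: []
LOAD_FAST_LOAD_FAST x,a → push -199,35. Stack: [-199, 35]
BINARY_OP - → -199 - 35 = -234. Stack: [-234]
LOAD_FAST a → push 35. Stack: [-234, 35]
LOAD_CONST → push 4. Stack: [-234, 35, 4]
BINARY_OP + → 35 + 4 = 39. Stack: [-234, 39]
BINARY_OP // → -234 // 39 = -6. Stack: [-6]
STORE_FAST k → k=-6. Stack: []
LOAD_FAST_LOAD_FAST x,a → push -199,35. Stack: [-199, 35]
BINARY_OP + → -199 + 35 = -164. Stack: [-164]
LOAD_FAST x → push -199. Stack: [-164, -199]
BINARY_OP * → -164 * -199 = 32636. Stack: [32636]
STORE_FAST q → q=32636. Stack: []
LOAD_CONST → push 2. Stack: [2]
STORE_FAST k → k=2. Stack: []
LOAD_CONST → push 11. Stack: [11]
STORE_FAST r → r=11. Stack: []
LOAD_FAST x → push -199. Stack: [-199]
LOAD_CONST → push 1. Stack: [-199, 1]
BINARY_OP + → -199 + 1 = -198. Stack: [-198]
STORE_FAST q → q=-198. Stack: []
LOAD_FAST r → push 11. Stack: [11]
RETURN_VALUE → return 11.

-199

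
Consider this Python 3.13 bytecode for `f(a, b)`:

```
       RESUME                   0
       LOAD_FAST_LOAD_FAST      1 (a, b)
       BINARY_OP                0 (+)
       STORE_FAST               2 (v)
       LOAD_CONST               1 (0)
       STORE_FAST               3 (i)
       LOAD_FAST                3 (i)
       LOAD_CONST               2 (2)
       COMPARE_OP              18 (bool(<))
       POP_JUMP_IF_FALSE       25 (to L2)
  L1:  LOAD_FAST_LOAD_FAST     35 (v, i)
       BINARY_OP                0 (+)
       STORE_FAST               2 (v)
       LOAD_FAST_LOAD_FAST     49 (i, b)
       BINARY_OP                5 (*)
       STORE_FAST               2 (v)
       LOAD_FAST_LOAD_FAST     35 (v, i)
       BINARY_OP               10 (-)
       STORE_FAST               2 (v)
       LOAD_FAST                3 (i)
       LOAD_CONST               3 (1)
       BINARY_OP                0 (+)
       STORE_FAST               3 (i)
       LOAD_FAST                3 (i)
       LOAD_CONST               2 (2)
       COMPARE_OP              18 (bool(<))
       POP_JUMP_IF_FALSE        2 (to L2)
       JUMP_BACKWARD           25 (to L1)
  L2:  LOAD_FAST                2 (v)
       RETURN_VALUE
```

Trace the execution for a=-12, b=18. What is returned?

LOAD_FAST_LOAD_FAST a,b → push -12,18. Stack: [-12, 18]
BINARY_OP + → -12 + 18 = 6. Stack: [6]
STORE_FAST v → v=6. Stack: []
LOAD_CONST → push 0. Stack: [0]
STORE_FAST i → i=0. Stack: []
LOAD_FAST i → push 0. Stack: [0]
LOAD_CONST → push 2. Stack: [0, 2]
COMPARE_OP bool(<) → 0 vs 2 = True. Stack: [True]
POP_JUMP_IF_FALSE → pop True; no jump. Stack: []
LOAD_FAST_LOAD_FAST v,i → push 6,0. Stack: [6, 0]
BINARY_OP + → 6 + 0 = 6. Stack: [6]
STORE_FAST v → v=6. Stack: []
LOAD_FAST_LOAD_FAST i,b → push 0,18. Stack: [0, 18]
BINARY_OP * → 0 * 18 = 0. Stack: [0]
STORE_FAST v → v=0. Stack: []
LOAD_FAST_LOAD_FAST v,i → push 0,0. Stack: [0, 0]
BINARY_OP - → 0 - 0 = 0. Stack: [0]
STORE_FAST v → v=0. Stack: []
LOAD_FAST i → push 0. Stack: [0]
LOAD_CONST → push 1. Stack: [0, 1]
BINARY_OP + → 0 + 1 = 1. Stack: [1]
STORE_FAST i → i=1. Stack: []
LOAD_FAST i → push 1. Stack: [1]
LOAD_CONST → push 2. Stack: [1, 2]
COMPARE_OP bool(<) → 1 vs 2 = True. Stack: [True]
POP_JUMP_IF_FALSE → pop True; no jump. Stack: []
LOAD_FAST_LOAD_FAST v,i → push 0,1. Stack: [0, 1]
BINARY_OP + → 0 + 1 = 1. Stack: [1]
STORE_FAST v → v=1. Stack: []
LOAD_FAST_LOAD_FAST i,b → push 1,18. Stack: [1, 18]
BINARY_OP * → 1 * 18 = 18. Stack: [18]
STORE_FAST v → v=18. Stack: []
LOAD_FAST_LOAD_FAST v,i → push 18,1. Stack: [18, 1]
BINARY_OP - → 18 - 1 = 17. Stack: [17]
STORE_FAST v → v=17. Stack: []
LOAD_FAST i → push 1. Stack: [1]
LOAD_CONST → push 1. Stack: [1, 1]
BINARY_OP + → 1 + 1 = 2. Stack: [2]
STORE_FAST i → i=2. Stack: []
LOAD_FAST i → push 2. Stack: [2]
LOAD_CONST → push 2. Stack: [2, 2]
COMPARE_OP bool(<) → 2 vs 2 = False. Stack: [False]
POP_JUMP_IF_FALSE → pop False; jump. Stack: []
LOAD_FAST v → push 17. Stack: [17]
RETURN_VALUE → return 17.

17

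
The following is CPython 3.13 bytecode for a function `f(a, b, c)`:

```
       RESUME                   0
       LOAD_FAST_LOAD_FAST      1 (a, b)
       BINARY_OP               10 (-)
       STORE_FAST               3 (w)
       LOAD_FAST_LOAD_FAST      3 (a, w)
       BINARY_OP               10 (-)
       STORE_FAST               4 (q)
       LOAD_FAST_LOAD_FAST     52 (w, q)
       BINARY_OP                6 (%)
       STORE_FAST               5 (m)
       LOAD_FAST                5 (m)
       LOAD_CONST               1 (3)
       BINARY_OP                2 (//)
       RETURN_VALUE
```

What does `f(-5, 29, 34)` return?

LOAD_FAST_LOAD_FAST a,b → push -5,29. Stack: [-5, 29]
BINARY_OP - → -5 - 29 = -34. Stack: [-34]
STORE_FAST w → w=-34. Stack: []
LOAD_FAST_LOAD_FAST a,w → push -5,-34. Stack: [-5, -34]
BINARY_OP - → -5 - -34 = 29. Stack: [29]
STORE_FAST q → q=29. Stack: []
LOAD_FAST_LOAD_FAST w,q → push -34,29. Stack: [-34, 29]
BINARY_OP % → -34 % 29 = 24. Stack: [24]
STORE_FAST m → m=24. Stack: []
LOAD_FAST m → push 24. Stack: [24]
LOAD_CONST → push 3. Stack: [24, 3]
BINARY_OP // → 24 // 3 = 8. Stack: [8]
RETURN_VALUE → return 8.

8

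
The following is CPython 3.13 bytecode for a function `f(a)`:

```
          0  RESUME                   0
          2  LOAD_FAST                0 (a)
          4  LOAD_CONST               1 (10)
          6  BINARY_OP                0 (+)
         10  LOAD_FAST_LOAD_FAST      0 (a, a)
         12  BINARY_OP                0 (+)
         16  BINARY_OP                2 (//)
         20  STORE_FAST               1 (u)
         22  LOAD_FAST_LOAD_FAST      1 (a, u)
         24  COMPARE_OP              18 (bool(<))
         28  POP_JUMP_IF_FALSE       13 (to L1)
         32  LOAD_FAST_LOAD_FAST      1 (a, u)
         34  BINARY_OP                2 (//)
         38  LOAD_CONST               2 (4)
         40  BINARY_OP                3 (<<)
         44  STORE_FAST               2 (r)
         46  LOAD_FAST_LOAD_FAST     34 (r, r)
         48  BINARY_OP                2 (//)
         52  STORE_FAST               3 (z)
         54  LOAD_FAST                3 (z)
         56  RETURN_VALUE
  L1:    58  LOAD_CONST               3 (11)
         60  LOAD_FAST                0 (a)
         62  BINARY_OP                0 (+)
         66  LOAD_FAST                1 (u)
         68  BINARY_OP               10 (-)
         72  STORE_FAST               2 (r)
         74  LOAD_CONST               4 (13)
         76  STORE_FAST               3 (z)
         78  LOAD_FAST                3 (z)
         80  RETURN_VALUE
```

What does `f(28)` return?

LOAD_FAST a → push 28. Stack: [28]
LOAD_CONST → push 10. Stack: [28, 10]
BINARY_OP + → 28 + 10 = 38. Stack: [38]
LOAD_FAST_LOAD_FAST a,a → push 28,28. Stack: [38, 28, 28]
BINARY_OP + → 28 + 28 = 56. Stack: [38, 56]
BINARY_OP // → 38 // 56 = 0. Stack: [0]
STORE_FAST u → u=0. Stack: []
LOAD_FAST_LOAD_FAST a,u → push 28,0. Stack: [28, 0]
COMPARE_OP bool(<) → 28 vs 0 = False. Stack: [False]
POP_JUMP_IF_FALSE → pop False; jump. Stack: []
LOAD_CONST → push 11. Stack: [11]
LOAD_FAST a → push 28. Stack: [11, 28]
BINARY_OP + → 11 + 28 = 39. Stack: [39]
LOAD_FAST u → push 0. Stack: [39, 0]
BINARY_OP - → 39 - 0 = 39. Stack: [39]
STORE_FAST r → r=39. Stack: []
LOAD_CONST → push 13. Stack: [13]
STORE_FAST z → z=13. Stack: []
LOAD_FAST z → push 13. Stack: [13]
RETURN_VALUE → return 13.

13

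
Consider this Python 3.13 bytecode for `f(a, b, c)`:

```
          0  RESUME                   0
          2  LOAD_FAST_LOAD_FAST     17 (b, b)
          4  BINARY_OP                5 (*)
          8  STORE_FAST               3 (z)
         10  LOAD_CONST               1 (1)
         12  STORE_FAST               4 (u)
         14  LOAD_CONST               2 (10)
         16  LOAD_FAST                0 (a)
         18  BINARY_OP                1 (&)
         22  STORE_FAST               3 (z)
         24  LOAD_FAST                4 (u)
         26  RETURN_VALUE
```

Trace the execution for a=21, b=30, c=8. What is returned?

1

LOAD_FAST_LOAD_FAST b,b → push 30,30. Stack: [30, 30]
BINARY_OP * → 30 * 30 = 900. Stack: [900]
STORE_FAST z → z=900. Stack: []
LOAD_CONST → push 1. Stack: [1]
STORE_FAST u → u=1. Stack: []
LOAD_CONST → push 10. Stack: [10]
LOAD_FAST a → push 21. Stack: [10, 21]
BINARY_OP & → 10 & 21 = 0. Stack: [0]
STORE_FAST z → z=0. Stack: []
LOAD_FAST u → push 1. Stack: [1]
RETURN_VALUE → return 1.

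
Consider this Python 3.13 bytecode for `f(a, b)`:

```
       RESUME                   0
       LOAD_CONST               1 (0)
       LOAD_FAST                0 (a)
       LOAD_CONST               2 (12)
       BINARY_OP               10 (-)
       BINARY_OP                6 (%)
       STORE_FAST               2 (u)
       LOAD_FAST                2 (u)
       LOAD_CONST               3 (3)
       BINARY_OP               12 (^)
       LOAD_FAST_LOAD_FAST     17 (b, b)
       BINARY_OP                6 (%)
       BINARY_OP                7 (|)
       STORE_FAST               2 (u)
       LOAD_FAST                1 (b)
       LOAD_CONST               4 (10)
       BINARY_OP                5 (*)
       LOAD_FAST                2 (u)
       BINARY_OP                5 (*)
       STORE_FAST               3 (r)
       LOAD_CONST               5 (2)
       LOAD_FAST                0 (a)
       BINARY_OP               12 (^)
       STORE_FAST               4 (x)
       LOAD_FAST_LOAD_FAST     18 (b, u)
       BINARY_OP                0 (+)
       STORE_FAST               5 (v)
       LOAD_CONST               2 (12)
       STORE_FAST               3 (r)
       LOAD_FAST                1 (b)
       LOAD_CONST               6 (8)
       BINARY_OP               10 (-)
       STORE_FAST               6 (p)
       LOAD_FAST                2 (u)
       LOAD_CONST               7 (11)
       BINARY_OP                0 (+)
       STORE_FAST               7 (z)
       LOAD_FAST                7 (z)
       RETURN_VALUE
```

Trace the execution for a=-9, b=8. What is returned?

14

LOAD_CONST → push 0. Stack: [0]
LOAD_FAST a → push -9. Stack: [0, -9]
LOAD_CONST → push 12. Stack: [0, -9, 12]
BINARY_OP - → -9 - 12 = -21. Stack: [0, -21]
BINARY_OP % → 0 % -21 = 0. Stack: [0]
STORE_FAST u → u=0. Stack: []
LOAD_FAST u → push 0. Stack: [0]
LOAD_CONST → push 3. Stack: [0, 3]
BINARY_OP ^ → 0 ^ 3 = 3. Stack: [3]
LOAD_FAST_LOAD_FAST b,b → push 8,8. Stack: [3, 8, 8]
BINARY_OP % → 8 % 8 = 0. Stack: [3, 0]
BINARY_OP | → 3 | 0 = 3. Stack: [3]
STORE_FAST u → u=3. Stack: []
LOAD_FAST b → push 8. Stack: [8]
LOAD_CONST → push 10. Stack: [8, 10]
BINARY_OP * → 8 * 10 = 80. Stack: [80]
LOAD_FAST u → push 3. Stack: [80, 3]
BINARY_OP * → 80 * 3 = 240. Stack: [240]
STORE_FAST r → r=240. Stack: []
LOAD_CONST → push 2. Stack: [2]
LOAD_FAST a → push -9. Stack: [2, -9]
BINARY_OP ^ → 2 ^ -9 = -11. Stack: [-11]
STORE_FAST x → x=-11. Stack: []
LOAD_FAST_LOAD_FAST b,u → push 8,3. Stack: [8, 3]
BINARY_OP + → 8 + 3 = 11. Stack: [11]
STORE_FAST v → v=11. Stack: []
LOAD_CONST → push 12. Stack: [12]
STORE_FAST r → r=12. Stack: []
LOAD_FAST b → push 8. Stack: [8]
LOAD_CONST → push 8. Stack: [8, 8]
BINARY_OP - → 8 - 8 = 0. Stack: [0]
STORE_FAST p → p=0. Stack: []
LOAD_FAST u → push 3. Stack: [3]
LOAD_CONST → push 11. Stack: [3, 11]
BINARY_OP + → 3 + 11 = 14. Stack: [14]
STORE_FAST z → z=14. Stack: []
LOAD_FAST z → push 14. Stack: [14]
RETURN_VALUE → return 14.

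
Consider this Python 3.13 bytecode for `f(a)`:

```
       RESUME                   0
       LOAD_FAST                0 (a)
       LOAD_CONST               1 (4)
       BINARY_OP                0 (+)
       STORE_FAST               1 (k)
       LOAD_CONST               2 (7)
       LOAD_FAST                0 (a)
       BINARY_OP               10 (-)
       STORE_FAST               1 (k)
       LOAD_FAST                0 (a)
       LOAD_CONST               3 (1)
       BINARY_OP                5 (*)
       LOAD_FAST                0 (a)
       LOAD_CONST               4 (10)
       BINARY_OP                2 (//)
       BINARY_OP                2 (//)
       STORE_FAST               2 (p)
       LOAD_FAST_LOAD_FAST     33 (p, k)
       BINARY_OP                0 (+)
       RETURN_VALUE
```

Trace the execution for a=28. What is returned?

-7

LOAD_FAST a → push 28. Stack: [28]
LOAD_CONST → push 4. Stack: [28, 4]
BINARY_OP + → 28 + 4 = 32. Stack: [32]
STORE_FAST k → k=32. Stack: []
LOAD_CONST → push 7. Stack: [7]
LOAD_FAST a → push 28. Stack: [7, 28]
BINARY_OP - → 7 - 28 = -21. Stack: [-21]
STORE_FAST k → k=-21. Stack: []
LOAD_FAST a → push 28. Stack: [28]
LOAD_CONST → push 1. Stack: [28, 1]
BINARY_OP * → 28 * 1 = 28. Stack: [28]
LOAD_FAST a → push 28. Stack: [28, 28]
LOAD_CONST → push 10. Stack: [28, 28, 10]
BINARY_OP // → 28 // 10 = 2. Stack: [28, 2]
BINARY_OP // → 28 // 2 = 14. Stack: [14]
STORE_FAST p → p=14. Stack: []
LOAD_FAST_LOAD_FAST p,k → push 14,-21. Stack: [14, -21]
BINARY_OP + → 14 + -21 = -7. Stack: [-7]
RETURN_VALUE → return -7.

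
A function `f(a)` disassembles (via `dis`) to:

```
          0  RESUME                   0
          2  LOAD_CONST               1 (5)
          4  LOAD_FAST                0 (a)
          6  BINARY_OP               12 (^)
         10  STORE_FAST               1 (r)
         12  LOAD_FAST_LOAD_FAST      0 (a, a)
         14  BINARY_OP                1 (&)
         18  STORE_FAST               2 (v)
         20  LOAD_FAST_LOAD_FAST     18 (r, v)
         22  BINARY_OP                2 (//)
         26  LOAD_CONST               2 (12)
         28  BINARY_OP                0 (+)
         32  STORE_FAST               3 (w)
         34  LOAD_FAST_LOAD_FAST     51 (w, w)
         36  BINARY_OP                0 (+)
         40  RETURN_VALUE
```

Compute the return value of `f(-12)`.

26

LOAD_CONST → push 5. Stack: [5]
LOAD_FAST a → push -12. Stack: [5, -12]
BINARY_OP ^ → 5 ^ -12 = -15. Stack: [-15]
STORE_FAST r → r=-15. Stack: []
LOAD_FAST_LOAD_FAST a,a → push -12,-12. Stack: [-12, -12]
BINARY_OP & → -12 & -12 = -12. Stack: [-12]
STORE_FAST v → v=-12. Stack: []
LOAD_FAST_LOAD_FAST r,v → push -15,-12. Stack: [-15, -12]
BINARY_OP // → -15 // -12 = 1. Stack: [1]
LOAD_CONST → push 12. Stack: [1, 12]
BINARY_OP + → 1 + 12 = 13. Stack: [13]
STORE_FAST w → w=13. Stack: []
LOAD_FAST_LOAD_FAST w,w → push 13,13. Stack: [13, 13]
BINARY_OP + → 13 + 13 = 26. Stack: [26]
RETURN_VALUE → return 26.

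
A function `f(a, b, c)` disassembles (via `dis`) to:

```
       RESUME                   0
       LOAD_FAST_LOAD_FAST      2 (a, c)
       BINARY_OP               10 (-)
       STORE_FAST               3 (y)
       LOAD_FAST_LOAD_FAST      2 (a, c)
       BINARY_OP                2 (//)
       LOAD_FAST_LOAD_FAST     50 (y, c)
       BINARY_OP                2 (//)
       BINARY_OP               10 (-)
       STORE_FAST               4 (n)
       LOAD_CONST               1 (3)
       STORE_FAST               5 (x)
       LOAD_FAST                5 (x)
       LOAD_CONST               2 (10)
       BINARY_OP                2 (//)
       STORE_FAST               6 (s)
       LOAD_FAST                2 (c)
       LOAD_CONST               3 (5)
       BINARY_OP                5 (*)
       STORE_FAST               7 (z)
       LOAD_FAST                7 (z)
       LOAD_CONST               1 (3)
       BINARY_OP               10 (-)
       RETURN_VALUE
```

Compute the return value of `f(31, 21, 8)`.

LOAD_FAST_LOAD_FAST a,c → push 31,8. Stack: [31, 8]
BINARY_OP - → 31 - 8 = 23. Stack: [23]
STORE_FAST y → y=23. Stack: []
LOAD_FAST_LOAD_FAST a,c → push 31,8. Stack: [31, 8]
BINARY_OP // → 31 // 8 = 3. Stack: [3]
LOAD_FAST_LOAD_FAST y,c → push 23,8. Stack: [3, 23, 8]
BINARY_OP // → 23 // 8 = 2. Stack: [3, 2]
BINARY_OP - → 3 - 2 = 1. Stack: [1]
STORE_FAST n → n=1. Stack: []
LOAD_CONST → push 3. Stack: [3]
STORE_FAST x → x=3. Stack: []
LOAD_FAST x → push 3. Stack: [3]
LOAD_CONST → push 10. Stack: [3, 10]
BINARY_OP // → 3 // 10 = 0. Stack: [0]
STORE_FAST s → s=0. Stack: []
LOAD_FAST c → push 8. Stack: [8]
LOAD_CONST → push 5. Stack: [8, 5]
BINARY_OP * → 8 * 5 = 40. Stack: [40]
STORE_FAST z → z=40. Stack: []
LOAD_FAST z → push 40. Stack: [40]
LOAD_CONST → push 3. Stack: [40, 3]
BINARY_OP - → 40 - 3 = 37. Stack: [37]
RETURN_VALUE → return 37.

37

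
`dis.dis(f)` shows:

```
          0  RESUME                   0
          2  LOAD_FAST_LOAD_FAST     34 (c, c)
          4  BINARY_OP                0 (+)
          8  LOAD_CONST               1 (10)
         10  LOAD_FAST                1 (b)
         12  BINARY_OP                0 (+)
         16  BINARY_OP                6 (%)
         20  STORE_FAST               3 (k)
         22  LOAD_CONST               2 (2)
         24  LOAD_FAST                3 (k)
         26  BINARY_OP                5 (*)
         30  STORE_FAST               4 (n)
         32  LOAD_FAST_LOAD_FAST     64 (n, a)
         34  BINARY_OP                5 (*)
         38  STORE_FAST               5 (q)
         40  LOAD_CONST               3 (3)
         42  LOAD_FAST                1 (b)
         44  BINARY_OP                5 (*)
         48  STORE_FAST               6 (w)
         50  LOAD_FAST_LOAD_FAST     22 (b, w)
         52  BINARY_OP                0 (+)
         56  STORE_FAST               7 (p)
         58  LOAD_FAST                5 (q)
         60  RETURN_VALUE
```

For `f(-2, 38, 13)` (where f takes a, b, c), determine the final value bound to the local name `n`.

LOAD_FAST_LOAD_FAST c,c → push 13,13. Stack: [13, 13]
BINARY_OP + → 13 + 13 = 26. Stack: [26]
LOAD_CONST → push 10. Stack: [26, 10]
LOAD_FAST b → push 38. Stack: [26, 10, 38]
BINARY_OP + → 10 + 38 = 48. Stack: [26, 48]
BINARY_OP % → 26 % 48 = 26. Stack: [26]
STORE_FAST k → k=26. Stack: []
LOAD_CONST → push 2. Stack: [2]
LOAD_FAST k → push 26. Stack: [2, 26]
BINARY_OP * → 2 * 26 = 52. Stack: [52]
STORE_FAST n → n=52. Stack: []
LOAD_FAST_LOAD_FAST n,a → push 52,-2. Stack: [52, -2]
BINARY_OP * → 52 * -2 = -104. Stack: [-104]
STORE_FAST q → q=-104. Stack: []
LOAD_CONST → push 3. Stack: [3]
LOAD_FAST b → push 38. Stack: [3, 38]
BINARY_OP * → 3 * 38 = 114. Stack: [114]
STORE_FAST w → w=114. Stack: []
LOAD_FAST_LOAD_FAST b,w → push 38,114. Stack: [38, 114]
BINARY_OP + → 38 + 114 = 152. Stack: [152]
STORE_FAST p → p=152. Stack: []
LOAD_FAST q → push -104. Stack: [-104]
RETURN_VALUE → return -104.

52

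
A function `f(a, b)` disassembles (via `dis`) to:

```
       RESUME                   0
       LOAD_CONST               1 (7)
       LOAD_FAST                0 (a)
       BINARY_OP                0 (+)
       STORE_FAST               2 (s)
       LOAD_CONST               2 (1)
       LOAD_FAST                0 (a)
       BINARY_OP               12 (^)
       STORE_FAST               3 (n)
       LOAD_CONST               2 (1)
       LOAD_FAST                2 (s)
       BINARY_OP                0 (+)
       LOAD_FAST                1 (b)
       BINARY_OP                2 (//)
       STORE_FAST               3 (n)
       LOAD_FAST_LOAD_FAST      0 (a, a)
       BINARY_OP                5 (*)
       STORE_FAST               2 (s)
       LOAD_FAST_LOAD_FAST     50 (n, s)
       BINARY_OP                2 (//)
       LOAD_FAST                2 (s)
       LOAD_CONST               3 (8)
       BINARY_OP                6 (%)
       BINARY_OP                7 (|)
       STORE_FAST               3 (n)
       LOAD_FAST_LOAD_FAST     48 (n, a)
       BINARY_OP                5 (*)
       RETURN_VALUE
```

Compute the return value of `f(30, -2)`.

LOAD_CONST → push 7. Stack: [7]
LOAD_FAST a → push 30. Stack: [7, 30]
BINARY_OP + → 7 + 30 = 37. Stack: [37]
STORE_FAST s → s=37. Stack: []
LOAD_CONST → push 1. Stack: [1]
LOAD_FAST a → push 30. Stack: [1, 30]
BINARY_OP ^ → 1 ^ 30 = 31. Stack: [31]
STORE_FAST n → n=31. Stack: []
LOAD_CONST → push 1. Stack: [1]
LOAD_FAST s → push 37. Stack: [1, 37]
BINARY_OP + → 1 + 37 = 38. Stack: [38]
LOAD_FAST b → push -2. Stack: [38, -2]
BINARY_OP // → 38 // -2 = -19. Stack: [-19]
STORE_FAST n → n=-19. Stack: []
LOAD_FAST_LOAD_FAST a,a → push 30,30. Stack: [30, 30]
BINARY_OP * → 30 * 30 = 900. Stack: [900]
STORE_FAST s → s=900. Stack: []
LOAD_FAST_LOAD_FAST n,s → push -19,900. Stack: [-19, 900]
BINARY_OP // → -19 // 900 = -1. Stack: [-1]
LOAD_FAST s → push 900. Stack: [-1, 900]
LOAD_CONST → push 8. Stack: [-1, 900, 8]
BINARY_OP % → 900 % 8 = 4. Stack: [-1, 4]
BINARY_OP | → -1 | 4 = -1. Stack: [-1]
STORE_FAST n → n=-1. Stack: []
LOAD_FAST_LOAD_FAST n,a → push -1,30. Stack: [-1, 30]
BINARY_OP * → -1 * 30 = -30. Stack: [-30]
RETURN_VALUE → return -30.

-30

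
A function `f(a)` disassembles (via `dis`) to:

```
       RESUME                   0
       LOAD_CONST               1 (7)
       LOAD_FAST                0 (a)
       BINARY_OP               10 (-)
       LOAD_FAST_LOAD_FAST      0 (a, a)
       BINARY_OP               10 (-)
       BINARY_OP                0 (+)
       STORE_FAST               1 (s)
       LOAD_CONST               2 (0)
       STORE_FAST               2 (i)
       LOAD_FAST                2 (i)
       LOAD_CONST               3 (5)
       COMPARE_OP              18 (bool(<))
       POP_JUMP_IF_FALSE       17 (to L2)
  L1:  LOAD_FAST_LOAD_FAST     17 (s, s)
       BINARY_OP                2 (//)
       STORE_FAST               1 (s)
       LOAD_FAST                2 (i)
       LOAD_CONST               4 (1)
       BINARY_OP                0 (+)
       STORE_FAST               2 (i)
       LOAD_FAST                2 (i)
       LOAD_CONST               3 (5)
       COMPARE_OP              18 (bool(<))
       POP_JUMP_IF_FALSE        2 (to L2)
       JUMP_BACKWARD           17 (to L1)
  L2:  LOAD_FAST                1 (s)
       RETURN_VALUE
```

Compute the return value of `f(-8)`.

1

LOAD_CONST → push 7
LOAD_FAST a → push -8
BINARY_OP - → 7 - -8 = 15
LOAD_FAST_LOAD_FAST a,a → push -8,-8
BINARY_OP - → -8 - -8 = 0
BINARY_OP + → 15 + 0 = 15
STORE_FAST s → s=15
LOAD_CONST → push 0
STORE_FAST i → i=0
LOAD_FAST i → push 0
LOAD_CONST → push 5
COMPARE_OP bool(<) → 0 vs 5 = True
POP_JUMP_IF_FALSE → pop True; no jump
LOAD_FAST_LOAD_FAST s,s → push 15,15
BINARY_OP // → 15 // 15 = 1
STORE_FAST s → s=1
LOAD_FAST i → push 0
LOAD_CONST → push 1
BINARY_OP + → 0 + 1 = 1
STORE_FAST i → i=1
LOAD_FAST i → push 1
LOAD_CONST → push 5
COMPARE_OP bool(<) → 1 vs 5 = True
POP_JUMP_IF_FALSE → pop True; no jump
LOAD_FAST_LOAD_FAST s,s → push 1,1
BINARY_OP // → 1 // 1 = 1
STORE_FAST s → s=1
LOAD_FAST i → push 1
LOAD_CONST → push 1
BINARY_OP + → 1 + 1 = 2
STORE_FAST i → i=2
LOAD_FAST i → push 2
LOAD_CONST → push 5
COMPARE_OP bool(<) → 2 vs 5 = True
POP_JUMP_IF_FALSE → pop True; no jump
LOAD_FAST_LOAD_FAST s,s → push 1,1
BINARY_OP // → 1 // 1 = 1
STORE_FAST s → s=1
LOAD_FAST i → push 2
LOAD_CONST → push 1
BINARY_OP + → 2 + 1 = 3
STORE_FAST i → i=3
LOAD_FAST i → push 3
LOAD_CONST → push 5
COMPARE_OP bool(<) → 3 vs 5 = True
POP_JUMP_IF_FALSE → pop True; no jump
LOAD_FAST_LOAD_FAST s,s → push 1,1
BINARY_OP // → 1 // 1 = 1
STORE_FAST s → s=1
LOAD_FAST i → push 3
LOAD_CONST → push 1
BINARY_OP + → 3 + 1 = 4
STORE_FAST i → i=4
LOAD_FAST i → push 4
LOAD_CONST → push 5
COMPARE_OP bool(<) → 4 vs 5 = True
POP_JUMP_IF_FALSE → pop True; no jump
LOAD_FAST_LOAD_FAST s,s → push 1,1
BINARY_OP // → 1 // 1 = 1
STORE_FAST s → s=1
LOAD_FAST i → push 4
LOAD_CONST → push 1
BINARY_OP + → 4 + 1 = 5
STORE_FAST i → i=5
LOAD_FAST i → push 5
LOAD_CONST → push 5
COMPARE_OP bool(<) → 5 vs 5 = False
POP_JUMP_IF_FALSE → pop False; jump
LOAD_FAST s → push 1
RETURN_VALUE → return 1.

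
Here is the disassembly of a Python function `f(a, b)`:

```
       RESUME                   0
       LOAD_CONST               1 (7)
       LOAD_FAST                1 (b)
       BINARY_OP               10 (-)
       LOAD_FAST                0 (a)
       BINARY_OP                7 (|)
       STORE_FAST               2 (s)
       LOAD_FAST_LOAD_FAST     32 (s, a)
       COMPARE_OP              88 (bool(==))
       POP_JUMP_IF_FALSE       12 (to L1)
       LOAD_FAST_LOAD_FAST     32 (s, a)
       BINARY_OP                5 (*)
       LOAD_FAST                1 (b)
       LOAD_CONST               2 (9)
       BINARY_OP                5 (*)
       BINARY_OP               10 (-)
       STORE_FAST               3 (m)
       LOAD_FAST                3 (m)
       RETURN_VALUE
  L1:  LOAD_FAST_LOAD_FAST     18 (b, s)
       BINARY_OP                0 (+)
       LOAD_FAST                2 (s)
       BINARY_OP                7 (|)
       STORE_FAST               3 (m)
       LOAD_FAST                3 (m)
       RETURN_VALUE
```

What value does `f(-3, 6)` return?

LOAD_CONST → push 7. Stack: [7]
LOAD_FAST b → push 6. Stack: [7, 6]
BINARY_OP - → 7 - 6 = 1. Stack: [1]
LOAD_FAST a → push -3. Stack: [1, -3]
BINARY_OP | → 1 | -3 = -3. Stack: [-3]
STORE_FAST s → s=-3. Stack: []
LOAD_FAST_LOAD_FAST s,a → push -3,-3. Stack: [-3, -3]
COMPARE_OP bool(==) → -3 vs -3 = True. Stack: [True]
POP_JUMP_IF_FALSE → pop True; no jump. Stack: []
LOAD_FAST_LOAD_FAST s,a → push -3,-3. Stack: [-3, -3]
BINARY_OP * → -3 * -3 = 9. Stack: [9]
LOAD_FAST b → push 6. Stack: [9, 6]
LOAD_CONST → push 9. Stack: [9, 6, 9]
BINARY_OP * → 6 * 9 = 54. Stack: [9, 54]
BINARY_OP - → 9 - 54 = -45. Stack: [-45]
STORE_FAST m → m=-45. Stack: []
LOAD_FAST m → push -45. Stack: [-45]
RETURN_VALUE → return -45.

-45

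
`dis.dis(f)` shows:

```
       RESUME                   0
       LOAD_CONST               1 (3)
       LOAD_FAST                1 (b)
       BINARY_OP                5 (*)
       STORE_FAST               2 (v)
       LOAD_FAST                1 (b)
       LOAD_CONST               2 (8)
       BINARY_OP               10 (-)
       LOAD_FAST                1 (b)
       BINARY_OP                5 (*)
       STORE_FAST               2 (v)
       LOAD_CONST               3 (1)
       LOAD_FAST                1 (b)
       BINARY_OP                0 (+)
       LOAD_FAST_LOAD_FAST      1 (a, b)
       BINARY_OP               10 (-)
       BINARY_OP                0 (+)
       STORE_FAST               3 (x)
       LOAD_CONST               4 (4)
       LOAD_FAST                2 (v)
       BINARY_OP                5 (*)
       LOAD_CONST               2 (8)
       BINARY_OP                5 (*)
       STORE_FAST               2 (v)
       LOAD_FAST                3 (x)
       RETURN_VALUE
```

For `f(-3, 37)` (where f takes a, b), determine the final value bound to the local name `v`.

LOAD_CONST → push 3. Stack: [3]
LOAD_FAST b → push 37. Stack: [3, 37]
BINARY_OP * → 3 * 37 = 111. Stack: [111]
STORE_FAST v → v=111. Stack: []
LOAD_FAST b → push 37. Stack: [37]
LOAD_CONST → push 8. Stack: [37, 8]
BINARY_OP - → 37 - 8 = 29. Stack: [29]
LOAD_FAST b → push 37. Stack: [29, 37]
BINARY_OP * → 29 * 37 = 1073. Stack: [1073]
STORE_FAST v → v=1073. Stack: []
LOAD_CONST → push 1. Stack: [1]
LOAD_FAST b → push 37. Stack: [1, 37]
BINARY_OP + → 1 + 37 = 38. Stack: [38]
LOAD_FAST_LOAD_FAST a,b → push -3,37. Stack: [38, -3, 37]
BINARY_OP - → -3 - 37 = -40. Stack: [38, -40]
BINARY_OP + → 38 + -40 = -2. Stack: [-2]
STORE_FAST x → x=-2. Stack: []
LOAD_CONST → push 4. Stack: [4]
LOAD_FAST v → push 1073. Stack: [4, 1073]
BINARY_OP * → 4 * 1073 = 4292. Stack: [4292]
LOAD_CONST → push 8. Stack: [4292, 8]
BINARY_OP * → 4292 * 8 = 34336. Stack: [34336]
STORE_FAST v → v=34336. Stack: []
LOAD_FAST x → push -2. Stack: [-2]
RETURN_VALUE → return -2.

34336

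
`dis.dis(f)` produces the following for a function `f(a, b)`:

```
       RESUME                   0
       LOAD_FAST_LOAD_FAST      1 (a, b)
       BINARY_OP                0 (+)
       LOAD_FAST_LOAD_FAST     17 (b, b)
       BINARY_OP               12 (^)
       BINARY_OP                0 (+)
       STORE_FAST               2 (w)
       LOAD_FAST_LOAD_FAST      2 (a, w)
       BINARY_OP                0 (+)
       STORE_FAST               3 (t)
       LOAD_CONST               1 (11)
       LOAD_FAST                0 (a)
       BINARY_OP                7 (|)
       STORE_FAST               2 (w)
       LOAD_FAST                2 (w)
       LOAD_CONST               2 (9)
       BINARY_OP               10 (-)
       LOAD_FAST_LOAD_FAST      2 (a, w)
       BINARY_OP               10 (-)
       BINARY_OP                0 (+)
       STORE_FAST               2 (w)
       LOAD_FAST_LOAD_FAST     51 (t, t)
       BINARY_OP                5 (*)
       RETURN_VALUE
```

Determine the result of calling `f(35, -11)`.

3481

LOAD_FAST_LOAD_FAST a,b → push 35,-11. Stack: [35, -11]
BINARY_OP + → 35 + -11 = 24. Stack: [24]
LOAD_FAST_LOAD_FAST b,b → push -11,-11. Stack: [24, -11, -11]
BINARY_OP ^ → -11 ^ -11 = 0. Stack: [24, 0]
BINARY_OP + → 24 + 0 = 24. Stack: [24]
STORE_FAST w → w=24. Stack: []
LOAD_FAST_LOAD_FAST a,w → push 35,24. Stack: [35, 24]
BINARY_OP + → 35 + 24 = 59. Stack: [59]
STORE_FAST t → t=59. Stack: []
LOAD_CONST → push 11. Stack: [11]
LOAD_FAST a → push 35. Stack: [11, 35]
BINARY_OP | → 11 | 35 = 43. Stack: [43]
STORE_FAST w → w=43. Stack: []
LOAD_FAST w → push 43. Stack: [43]
LOAD_CONST → push 9. Stack: [43, 9]
BINARY_OP - → 43 - 9 = 34. Stack: [34]
LOAD_FAST_LOAD_FAST a,w → push 35,43. Stack: [34, 35, 43]
BINARY_OP - → 35 - 43 = -8. Stack: [34, -8]
BINARY_OP + → 34 + -8 = 26. Stack: [26]
STORE_FAST w → w=26. Stack: []
LOAD_FAST_LOAD_FAST t,t → push 59,59. Stack: [59, 59]
BINARY_OP * → 59 * 59 = 3481. Stack: [3481]
RETURN_VALUE → return 3481.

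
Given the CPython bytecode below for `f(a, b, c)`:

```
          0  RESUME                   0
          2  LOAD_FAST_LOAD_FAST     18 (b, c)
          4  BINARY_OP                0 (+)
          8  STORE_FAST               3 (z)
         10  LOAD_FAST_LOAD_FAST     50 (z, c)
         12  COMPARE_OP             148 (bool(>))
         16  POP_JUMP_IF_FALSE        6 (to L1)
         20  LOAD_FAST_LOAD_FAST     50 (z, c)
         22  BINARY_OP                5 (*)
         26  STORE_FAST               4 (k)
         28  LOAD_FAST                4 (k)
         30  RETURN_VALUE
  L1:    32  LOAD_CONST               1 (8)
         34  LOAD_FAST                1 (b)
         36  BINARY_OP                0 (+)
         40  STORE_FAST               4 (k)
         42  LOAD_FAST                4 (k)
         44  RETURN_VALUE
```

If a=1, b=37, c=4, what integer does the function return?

164

LOAD_FAST_LOAD_FAST b,c → push 37,4. Stack: [37, 4]
BINARY_OP + → 37 + 4 = 41. Stack: [41]
STORE_FAST z → z=41. Stack: []
LOAD_FAST_LOAD_FAST z,c → push 41,4. Stack: [41, 4]
COMPARE_OP bool(>) → 41 vs 4 = True. Stack: [True]
POP_JUMP_IF_FALSE → pop True; no jump. Stack: []
LOAD_FAST_LOAD_FAST z,c → push 41,4. Stack: [41, 4]
BINARY_OP * → 41 * 4 = 164. Stack: [164]
STORE_FAST k → k=164. Stack: []
LOAD_FAST k → push 164. Stack: [164]
RETURN_VALUE → return 164.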